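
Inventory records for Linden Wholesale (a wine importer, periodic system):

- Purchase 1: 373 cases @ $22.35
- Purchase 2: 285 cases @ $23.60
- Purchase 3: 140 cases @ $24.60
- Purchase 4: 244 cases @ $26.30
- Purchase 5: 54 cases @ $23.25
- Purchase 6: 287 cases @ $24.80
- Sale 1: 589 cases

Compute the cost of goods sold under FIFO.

COGS = $13,434.15

Sale 1 (589) [FIFO — oldest first]: 373 @ $22.35 + 216 @ $23.60 = $13,434.15
Ending inventory: 69 @ $23.60 + 140 @ $24.60 + 244 @ $26.30 + 54 @ $23.25 + 287 @ $24.80 = $19,862.70
Check: goods available $33,296.85 = COGS $13,434.15 + ending $19,862.70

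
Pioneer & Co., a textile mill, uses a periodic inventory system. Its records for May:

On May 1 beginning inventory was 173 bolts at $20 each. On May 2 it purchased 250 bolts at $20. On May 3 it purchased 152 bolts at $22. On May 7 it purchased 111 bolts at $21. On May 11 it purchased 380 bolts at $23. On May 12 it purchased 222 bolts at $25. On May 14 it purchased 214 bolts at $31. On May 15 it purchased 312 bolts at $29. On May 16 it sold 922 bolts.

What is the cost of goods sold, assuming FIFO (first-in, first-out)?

May 16, 922 sold [FIFO — oldest first]: 173 @ $20 + 250 @ $20 + 152 @ $22 + 111 @ $21 + 236 @ $23 = $19,563
Ending inventory: 144 @ $23 + 222 @ $25 + 214 @ $31 + 312 @ $29 = $24,544
Check: goods available $44,107 = COGS $19,563 + ending $24,544

COGS = $19,563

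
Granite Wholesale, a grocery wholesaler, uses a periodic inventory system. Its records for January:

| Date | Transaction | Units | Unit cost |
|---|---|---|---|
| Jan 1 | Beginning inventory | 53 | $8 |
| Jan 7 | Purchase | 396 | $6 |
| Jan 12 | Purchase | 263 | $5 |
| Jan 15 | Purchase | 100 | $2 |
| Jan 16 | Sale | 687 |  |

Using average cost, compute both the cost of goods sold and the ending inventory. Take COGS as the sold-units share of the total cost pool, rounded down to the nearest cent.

Jan 16, sell 687: 687/812 × $4,315.00 → $3,650.74
Ending inventory (cost pool remaining) = $664.26

COGS = $3,650.74; ending inventory = $664.26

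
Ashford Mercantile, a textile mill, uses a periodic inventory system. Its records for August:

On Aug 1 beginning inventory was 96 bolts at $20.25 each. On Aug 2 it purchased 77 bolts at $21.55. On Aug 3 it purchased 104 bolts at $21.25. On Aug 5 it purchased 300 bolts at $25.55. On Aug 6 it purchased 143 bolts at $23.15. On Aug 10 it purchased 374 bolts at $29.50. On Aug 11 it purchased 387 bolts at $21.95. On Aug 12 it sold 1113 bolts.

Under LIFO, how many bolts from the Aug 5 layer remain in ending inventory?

91

Aug 12, 1113 sold [LIFO — newest first]: 387 @ $21.95 + 374 @ $29.50 + 143 @ $23.15 + 209 @ $25.55 = $28,178.05
Ending inventory: 96 @ $20.25 + 77 @ $21.55 + 104 @ $21.25 + 91 @ $25.55 = $8,138.40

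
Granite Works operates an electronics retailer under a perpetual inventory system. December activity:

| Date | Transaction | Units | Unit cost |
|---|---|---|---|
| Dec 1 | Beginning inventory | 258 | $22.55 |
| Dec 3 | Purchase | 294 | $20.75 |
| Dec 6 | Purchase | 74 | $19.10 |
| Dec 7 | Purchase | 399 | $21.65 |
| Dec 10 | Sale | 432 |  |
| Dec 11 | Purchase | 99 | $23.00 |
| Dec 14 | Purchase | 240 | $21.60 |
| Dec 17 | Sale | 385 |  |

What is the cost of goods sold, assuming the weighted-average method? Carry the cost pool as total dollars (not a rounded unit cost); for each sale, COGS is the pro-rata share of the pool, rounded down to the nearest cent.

After Dec 1: 258 on hand, pool $5,817.90 (≈ $22.5500 each)
After Dec 3: 552 on hand, pool $11,918.40 (≈ $21.5913 each)
After Dec 6: 626 on hand, pool $13,331.80 (≈ $21.2968 each)
After Dec 7: 1025 on hand, pool $21,970.15 (≈ $21.4343 each)
Dec 10, sell 432: 432/1025 × $21,970.15 → $9,259.61
After Dec 11: 692 on hand, pool $14,987.54 (≈ $21.6583 each)
After Dec 14: 932 on hand, pool $20,171.54 (≈ $21.6433 each)
Dec 17, sell 385: 385/932 × $20,171.54 → $8,332.66
Total COGS = $9,259.61 + $8,332.66 = $17,592.27
Ending inventory (cost pool remaining) = $11,838.88

COGS = $17,592.27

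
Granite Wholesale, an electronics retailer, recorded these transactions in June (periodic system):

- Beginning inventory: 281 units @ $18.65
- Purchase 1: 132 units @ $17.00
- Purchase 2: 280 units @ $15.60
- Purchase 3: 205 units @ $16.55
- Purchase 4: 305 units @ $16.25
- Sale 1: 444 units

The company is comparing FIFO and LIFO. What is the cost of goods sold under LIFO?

COGS = $7,256.70

FIFO COGS: 281 @ $18.65 + 132 @ $17.00 + 31 @ $15.60 = $7,968.25
LIFO COGS: 305 @ $16.25 + 139 @ $16.55 = $7,256.70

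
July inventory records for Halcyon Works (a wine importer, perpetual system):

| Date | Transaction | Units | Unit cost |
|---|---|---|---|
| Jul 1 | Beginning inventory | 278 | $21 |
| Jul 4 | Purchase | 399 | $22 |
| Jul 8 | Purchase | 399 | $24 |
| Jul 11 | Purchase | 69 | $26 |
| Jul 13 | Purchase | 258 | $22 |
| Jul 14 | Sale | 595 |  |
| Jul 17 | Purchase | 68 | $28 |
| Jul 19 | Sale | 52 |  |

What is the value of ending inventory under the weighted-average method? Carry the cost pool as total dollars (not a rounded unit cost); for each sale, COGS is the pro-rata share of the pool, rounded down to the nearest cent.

Ending inventory = $18,943.00

After Jul 1: 278 on hand, pool $5,838.00 (≈ $21.0000 each)
After Jul 4: 677 on hand, pool $14,616.00 (≈ $21.5894 each)
After Jul 8: 1076 on hand, pool $24,192.00 (≈ $22.4833 each)
After Jul 11: 1145 on hand, pool $25,986.00 (≈ $22.6952 each)
After Jul 13: 1403 on hand, pool $31,662.00 (≈ $22.5674 each)
Jul 14, sell 595: 595/1403 × $31,662.00 → $13,427.57
After Jul 17: 876 on hand, pool $20,138.43 (≈ $22.9891 each)
Jul 19, sell 52: 52/876 × $20,138.43 → $1,195.43
Total COGS = $13,427.57 + $1,195.43 = $14,623.00
Ending inventory (cost pool remaining) = $18,943.00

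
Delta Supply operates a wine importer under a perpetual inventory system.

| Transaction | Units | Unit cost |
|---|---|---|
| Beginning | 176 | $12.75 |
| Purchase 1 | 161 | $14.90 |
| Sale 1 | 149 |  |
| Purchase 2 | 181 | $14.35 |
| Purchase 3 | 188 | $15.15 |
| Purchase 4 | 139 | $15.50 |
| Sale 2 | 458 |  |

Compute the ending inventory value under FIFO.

Sale 1 (149) [FIFO — oldest first]: 149 @ $12.75 = $1,899.75
Sale 2 (458) [FIFO — oldest first]: 27 @ $12.75 + 161 @ $14.90 + 181 @ $14.35 + 89 @ $15.15 = $6,688.85
Total COGS = $1,899.75 + $6,688.85 = $8,588.60
Ending inventory: 99 @ $15.15 + 139 @ $15.50 = $3,654.35

Ending inventory = $3,654.35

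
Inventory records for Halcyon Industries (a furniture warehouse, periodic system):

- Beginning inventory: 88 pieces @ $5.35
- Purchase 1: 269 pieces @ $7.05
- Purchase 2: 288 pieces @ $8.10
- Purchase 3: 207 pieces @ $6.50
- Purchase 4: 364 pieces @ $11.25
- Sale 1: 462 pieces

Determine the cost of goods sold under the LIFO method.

COGS = $4,732.00

Sale 1 (462) [LIFO — newest first]: 364 @ $11.25 + 98 @ $6.50 = $4,732.00
Ending inventory: 88 @ $5.35 + 269 @ $7.05 + 288 @ $8.10 + 109 @ $6.50 = $5,408.55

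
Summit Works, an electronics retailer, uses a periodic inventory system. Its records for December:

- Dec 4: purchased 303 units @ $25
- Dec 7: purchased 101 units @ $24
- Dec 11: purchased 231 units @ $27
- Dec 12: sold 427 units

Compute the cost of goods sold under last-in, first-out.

COGS = $11,036

Dec 12, 427 sold [LIFO — newest first]: 231 @ $27 + 101 @ $24 + 95 @ $25 = $11,036
Ending inventory: 208 @ $25 = $5,200
Check: goods available $16,236 = COGS $11,036 + ending $5,200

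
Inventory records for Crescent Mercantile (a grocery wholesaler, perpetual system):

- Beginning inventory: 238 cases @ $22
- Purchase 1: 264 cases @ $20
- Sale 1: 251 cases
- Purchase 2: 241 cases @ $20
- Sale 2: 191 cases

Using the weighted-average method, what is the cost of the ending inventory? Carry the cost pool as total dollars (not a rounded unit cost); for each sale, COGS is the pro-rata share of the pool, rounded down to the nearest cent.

After Beginning: 238 on hand, pool $5,236.00 (≈ $22.0000 each)
After Purchase 1: 502 on hand, pool $10,516.00 (≈ $20.9482 each)
Sale 1, sell 251: 251/502 × $10,516.00 → $5,258.00
After Purchase 2: 492 on hand, pool $10,078.00 (≈ $20.4837 each)
Sale 2, sell 191: 191/492 × $10,078.00 → $3,912.39
Total COGS = $5,258.00 + $3,912.39 = $9,170.39
Ending inventory (cost pool remaining) = $6,165.61

Ending inventory = $6,165.61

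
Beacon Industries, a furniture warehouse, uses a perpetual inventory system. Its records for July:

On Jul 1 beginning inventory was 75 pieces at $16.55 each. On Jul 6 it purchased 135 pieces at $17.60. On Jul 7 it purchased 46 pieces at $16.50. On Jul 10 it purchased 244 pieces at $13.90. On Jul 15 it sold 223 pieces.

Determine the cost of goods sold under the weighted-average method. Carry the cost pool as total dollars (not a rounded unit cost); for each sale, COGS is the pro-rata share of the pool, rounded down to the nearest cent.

After Jul 1: 75 on hand, pool $1,241.25 (≈ $16.5500 each)
After Jul 6: 210 on hand, pool $3,617.25 (≈ $17.2250 each)
After Jul 7: 256 on hand, pool $4,376.25 (≈ $17.0947 each)
After Jul 10: 500 on hand, pool $7,767.85 (≈ $15.5357 each)
Jul 15, sell 223: 223/500 × $7,767.85 → $3,464.46
Ending inventory (cost pool remaining) = $4,303.39
Check: goods available $7,767.85 = COGS $3,464.46 + ending $4,303.39

COGS = $3,464.46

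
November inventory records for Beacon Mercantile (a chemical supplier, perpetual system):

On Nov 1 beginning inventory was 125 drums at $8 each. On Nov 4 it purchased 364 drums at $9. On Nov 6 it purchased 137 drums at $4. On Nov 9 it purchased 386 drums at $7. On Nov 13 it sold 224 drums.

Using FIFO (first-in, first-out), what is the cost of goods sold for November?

Nov 13, 224 sold [FIFO — oldest first]: 125 @ $8 + 99 @ $9 = $1,891
Ending inventory: 265 @ $9 + 137 @ $4 + 386 @ $7 = $5,635
Check: goods available $7,526 = COGS $1,891 + ending $5,635

COGS = $1,891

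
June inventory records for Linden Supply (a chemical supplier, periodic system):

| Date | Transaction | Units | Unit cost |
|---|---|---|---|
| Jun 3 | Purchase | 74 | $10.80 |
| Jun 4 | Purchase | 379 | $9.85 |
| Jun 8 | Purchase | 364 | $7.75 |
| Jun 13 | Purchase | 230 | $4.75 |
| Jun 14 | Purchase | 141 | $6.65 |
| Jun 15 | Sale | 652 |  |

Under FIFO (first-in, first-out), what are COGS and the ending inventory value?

COGS = $6,074.60; ending inventory = $3,308.90

Jun 15, 652 sold [FIFO — oldest first]: 74 @ $10.80 + 379 @ $9.85 + 199 @ $7.75 = $6,074.60
Ending inventory: 165 @ $7.75 + 230 @ $4.75 + 141 @ $6.65 = $3,308.90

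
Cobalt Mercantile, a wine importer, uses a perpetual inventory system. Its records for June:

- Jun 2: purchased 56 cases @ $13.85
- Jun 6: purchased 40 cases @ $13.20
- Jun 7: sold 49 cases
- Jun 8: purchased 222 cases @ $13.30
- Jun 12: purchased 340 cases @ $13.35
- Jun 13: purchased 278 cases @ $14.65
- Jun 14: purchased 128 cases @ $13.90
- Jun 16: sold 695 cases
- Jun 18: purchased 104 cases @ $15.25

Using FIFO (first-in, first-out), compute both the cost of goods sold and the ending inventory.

COGS = $10,055.10; ending inventory = $6,178.00

Jun 7, 49 sold [FIFO — oldest first]: 49 @ $13.85 = $678.65
Jun 16, 695 sold [FIFO — oldest first]: 7 @ $13.85 + 40 @ $13.20 + 222 @ $13.30 + 340 @ $13.35 + 86 @ $14.65 = $9,376.45
Total COGS = $678.65 + $9,376.45 = $10,055.10
Ending inventory: 192 @ $14.65 + 128 @ $13.90 + 104 @ $15.25 = $6,178.00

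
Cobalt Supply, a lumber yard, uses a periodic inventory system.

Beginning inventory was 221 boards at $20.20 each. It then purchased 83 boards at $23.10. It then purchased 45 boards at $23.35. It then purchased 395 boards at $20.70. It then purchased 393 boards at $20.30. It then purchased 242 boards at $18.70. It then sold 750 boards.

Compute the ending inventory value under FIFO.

Sale 1 (750) [FIFO — oldest first]: 221 @ $20.20 + 83 @ $23.10 + 45 @ $23.35 + 395 @ $20.70 + 6 @ $20.30 = $15,730.55
Ending inventory: 387 @ $20.30 + 242 @ $18.70 = $12,381.50
Check: goods available $28,112.05 = COGS $15,730.55 + ending $12,381.50

Ending inventory = $12,381.50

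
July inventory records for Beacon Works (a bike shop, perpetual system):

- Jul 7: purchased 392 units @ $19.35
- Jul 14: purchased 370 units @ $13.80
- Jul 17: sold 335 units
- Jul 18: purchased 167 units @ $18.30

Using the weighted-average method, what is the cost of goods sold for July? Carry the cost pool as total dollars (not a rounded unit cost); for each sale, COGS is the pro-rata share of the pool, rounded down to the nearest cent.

After Jul 7: 392 on hand, pool $7,585.20 (≈ $19.3500 each)
After Jul 14: 762 on hand, pool $12,691.20 (≈ $16.6551 each)
Jul 17, sell 335: 335/762 × $12,691.20 → $5,579.46
After Jul 18: 594 on hand, pool $10,167.84 (≈ $17.1176 each)
Ending inventory (cost pool remaining) = $10,167.84

COGS = $5,579.46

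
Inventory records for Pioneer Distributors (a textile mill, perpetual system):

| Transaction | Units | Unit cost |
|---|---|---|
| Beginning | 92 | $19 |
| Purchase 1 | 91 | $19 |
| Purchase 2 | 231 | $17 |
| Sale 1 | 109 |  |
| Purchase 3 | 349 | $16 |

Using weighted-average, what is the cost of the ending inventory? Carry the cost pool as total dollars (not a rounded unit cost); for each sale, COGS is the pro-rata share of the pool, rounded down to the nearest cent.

After Beginning: 92 on hand, pool $1,748.00 (≈ $19.0000 each)
After Purchase 1: 183 on hand, pool $3,477.00 (≈ $19.0000 each)
After Purchase 2: 414 on hand, pool $7,404.00 (≈ $17.8841 each)
Sale 1, sell 109: 109/414 × $7,404.00 → $1,949.36
After Purchase 3: 654 on hand, pool $11,038.64 (≈ $16.8787 each)
Ending inventory (cost pool remaining) = $11,038.64
Check: goods available $12,988.00 = COGS $1,949.36 + ending $11,038.64

Ending inventory = $11,038.64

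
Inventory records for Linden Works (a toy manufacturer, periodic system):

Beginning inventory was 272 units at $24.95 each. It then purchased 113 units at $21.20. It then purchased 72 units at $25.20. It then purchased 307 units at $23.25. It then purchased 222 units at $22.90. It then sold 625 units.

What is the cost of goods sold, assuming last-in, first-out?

Sale 1 (625) [LIFO — newest first]: 222 @ $22.90 + 307 @ $23.25 + 72 @ $25.20 + 24 @ $21.20 = $14,544.75
Ending inventory: 272 @ $24.95 + 89 @ $21.20 = $8,673.20

COGS = $14,544.75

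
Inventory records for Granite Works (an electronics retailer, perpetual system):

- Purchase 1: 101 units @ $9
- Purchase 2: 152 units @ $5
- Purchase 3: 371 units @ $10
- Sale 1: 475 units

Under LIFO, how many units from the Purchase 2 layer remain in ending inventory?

48

Sale 1 (475) [LIFO — newest first]: 371 @ $10 + 104 @ $5 = $4,230
Ending inventory: 101 @ $9 + 48 @ $5 = $1,149
Check: goods available $5,379 = COGS $4,230 + ending $1,149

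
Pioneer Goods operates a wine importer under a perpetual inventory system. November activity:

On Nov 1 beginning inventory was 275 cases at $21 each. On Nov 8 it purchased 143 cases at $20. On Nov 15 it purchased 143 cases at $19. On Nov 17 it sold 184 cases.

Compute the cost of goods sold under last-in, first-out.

Nov 17, 184 sold [LIFO — newest first]: 143 @ $19 + 41 @ $20 = $3,537
Ending inventory: 275 @ $21 + 102 @ $20 = $7,815

COGS = $3,537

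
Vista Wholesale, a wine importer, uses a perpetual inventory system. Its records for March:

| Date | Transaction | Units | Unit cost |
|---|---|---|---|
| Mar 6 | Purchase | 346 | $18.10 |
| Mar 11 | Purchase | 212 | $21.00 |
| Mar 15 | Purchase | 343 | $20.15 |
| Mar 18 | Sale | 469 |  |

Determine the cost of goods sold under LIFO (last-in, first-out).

Mar 18, 469 sold [LIFO — newest first]: 343 @ $20.15 + 126 @ $21.00 = $9,557.45
Ending inventory: 346 @ $18.10 + 86 @ $21.00 = $8,068.60

COGS = $9,557.45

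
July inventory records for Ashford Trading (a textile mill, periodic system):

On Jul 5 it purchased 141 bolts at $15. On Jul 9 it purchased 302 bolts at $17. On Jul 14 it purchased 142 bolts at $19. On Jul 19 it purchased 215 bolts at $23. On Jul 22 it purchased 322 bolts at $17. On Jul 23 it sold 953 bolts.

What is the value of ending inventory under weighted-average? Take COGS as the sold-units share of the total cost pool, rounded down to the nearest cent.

Ending inventory = $3,067.61

Jul 23, sell 953: 953/1122 × $20,366.00 → $17,298.39
Ending inventory (cost pool remaining) = $3,067.61
Check: goods available $20,366.00 = COGS $17,298.39 + ending $3,067.61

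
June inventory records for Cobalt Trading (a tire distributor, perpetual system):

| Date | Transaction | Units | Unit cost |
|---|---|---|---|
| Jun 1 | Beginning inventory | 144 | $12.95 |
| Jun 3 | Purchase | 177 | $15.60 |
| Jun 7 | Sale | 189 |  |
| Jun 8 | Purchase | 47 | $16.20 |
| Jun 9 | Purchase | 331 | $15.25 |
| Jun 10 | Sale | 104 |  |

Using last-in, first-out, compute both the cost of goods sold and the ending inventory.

COGS = $4,502.60; ending inventory = $5,932.55

Jun 7, 189 sold [LIFO — newest first]: 177 @ $15.60 + 12 @ $12.95 = $2,916.60
Jun 10, 104 sold [LIFO — newest first]: 104 @ $15.25 = $1,586.00
Total COGS = $2,916.60 + $1,586.00 = $4,502.60
Ending inventory: 132 @ $12.95 + 47 @ $16.20 + 227 @ $15.25 = $5,932.55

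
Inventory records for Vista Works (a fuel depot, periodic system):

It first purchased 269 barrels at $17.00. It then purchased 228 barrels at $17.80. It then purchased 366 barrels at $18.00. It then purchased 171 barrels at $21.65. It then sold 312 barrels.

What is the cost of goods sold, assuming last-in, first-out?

COGS = $6,240.15

Sale 1 (312) [LIFO — newest first]: 171 @ $21.65 + 141 @ $18.00 = $6,240.15
Ending inventory: 269 @ $17.00 + 228 @ $17.80 + 225 @ $18.00 = $12,681.40
Check: goods available $18,921.55 = COGS $6,240.15 + ending $12,681.40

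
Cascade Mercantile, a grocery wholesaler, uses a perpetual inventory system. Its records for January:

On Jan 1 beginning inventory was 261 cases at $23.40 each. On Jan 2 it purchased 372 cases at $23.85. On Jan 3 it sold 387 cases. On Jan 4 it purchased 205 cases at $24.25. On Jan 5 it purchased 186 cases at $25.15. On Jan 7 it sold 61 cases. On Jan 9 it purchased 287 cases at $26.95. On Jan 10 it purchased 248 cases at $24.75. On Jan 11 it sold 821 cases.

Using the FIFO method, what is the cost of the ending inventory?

Jan 3, 387 sold [FIFO — oldest first]: 261 @ $23.40 + 126 @ $23.85 = $9,112.50
Jan 7, 61 sold [FIFO — oldest first]: 61 @ $23.85 = $1,454.85
Jan 11, 821 sold [FIFO — oldest first]: 185 @ $23.85 + 205 @ $24.25 + 186 @ $25.15 + 245 @ $26.95 = $20,664.15
Total COGS = $9,112.50 + $1,454.85 + $20,664.15 = $31,231.50
Ending inventory: 42 @ $26.95 + 248 @ $24.75 = $7,269.90

Ending inventory = $7,269.90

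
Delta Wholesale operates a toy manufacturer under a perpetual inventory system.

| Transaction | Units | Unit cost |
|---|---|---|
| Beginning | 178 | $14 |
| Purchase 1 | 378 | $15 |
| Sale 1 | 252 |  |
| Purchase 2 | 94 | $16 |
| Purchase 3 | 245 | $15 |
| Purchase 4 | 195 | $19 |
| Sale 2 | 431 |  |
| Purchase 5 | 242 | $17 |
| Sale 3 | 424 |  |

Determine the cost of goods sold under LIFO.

COGS = $17,963

Sale 1 (252) [LIFO — newest first]: 252 @ $15 = $3,780
Sale 2 (431) [LIFO — newest first]: 195 @ $19 + 236 @ $15 = $7,245
Sale 3 (424) [LIFO — newest first]: 242 @ $17 + 9 @ $15 + 94 @ $16 + 79 @ $15 = $6,938
Total COGS = $3,780 + $7,245 + $6,938 = $17,963
Ending inventory: 178 @ $14 + 47 @ $15 = $3,197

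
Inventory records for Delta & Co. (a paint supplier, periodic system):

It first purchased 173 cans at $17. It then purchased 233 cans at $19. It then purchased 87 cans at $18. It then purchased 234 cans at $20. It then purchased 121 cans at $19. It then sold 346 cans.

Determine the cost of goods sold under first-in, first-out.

COGS = $6,228

Sale 1 (346) [FIFO — oldest first]: 173 @ $17 + 173 @ $19 = $6,228
Ending inventory: 60 @ $19 + 87 @ $18 + 234 @ $20 + 121 @ $19 = $9,685
Check: goods available $15,913 = COGS $6,228 + ending $9,685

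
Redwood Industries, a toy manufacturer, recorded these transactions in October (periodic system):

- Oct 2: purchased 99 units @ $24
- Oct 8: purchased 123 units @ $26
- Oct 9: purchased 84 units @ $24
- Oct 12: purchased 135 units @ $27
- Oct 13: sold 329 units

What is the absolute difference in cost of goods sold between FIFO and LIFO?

FIFO COGS: 99 @ $24 + 123 @ $26 + 84 @ $24 + 23 @ $27 = $8,211
LIFO COGS: 135 @ $27 + 84 @ $24 + 110 @ $26 = $8,521
Difference = |$8,211 − $8,521| = $310

$310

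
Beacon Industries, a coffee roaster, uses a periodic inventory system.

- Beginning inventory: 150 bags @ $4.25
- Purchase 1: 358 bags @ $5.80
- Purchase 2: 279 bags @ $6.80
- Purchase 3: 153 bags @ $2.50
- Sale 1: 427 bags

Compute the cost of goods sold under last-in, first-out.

COGS = $2,245.70

Sale 1 (427) [LIFO — newest first]: 153 @ $2.50 + 274 @ $6.80 = $2,245.70
Ending inventory: 150 @ $4.25 + 358 @ $5.80 + 5 @ $6.80 = $2,747.90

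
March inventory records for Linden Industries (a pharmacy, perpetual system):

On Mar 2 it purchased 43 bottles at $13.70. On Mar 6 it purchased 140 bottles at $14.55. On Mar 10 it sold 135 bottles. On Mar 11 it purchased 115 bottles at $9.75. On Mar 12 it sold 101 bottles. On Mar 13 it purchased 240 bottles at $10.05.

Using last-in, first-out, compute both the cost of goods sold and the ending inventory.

COGS = $2,949.00; ending inventory = $3,210.35

Mar 10, 135 sold [LIFO — newest first]: 135 @ $14.55 = $1,964.25
Mar 12, 101 sold [LIFO — newest first]: 101 @ $9.75 = $984.75
Total COGS = $1,964.25 + $984.75 = $2,949.00
Ending inventory: 43 @ $13.70 + 5 @ $14.55 + 14 @ $9.75 + 240 @ $10.05 = $3,210.35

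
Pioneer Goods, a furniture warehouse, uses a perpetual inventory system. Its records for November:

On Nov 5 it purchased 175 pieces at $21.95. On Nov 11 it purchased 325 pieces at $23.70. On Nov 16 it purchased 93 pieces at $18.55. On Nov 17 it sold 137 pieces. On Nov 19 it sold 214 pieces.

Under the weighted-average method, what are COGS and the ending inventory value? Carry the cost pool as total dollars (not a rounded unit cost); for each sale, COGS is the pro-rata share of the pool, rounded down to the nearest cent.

After Nov 5: 175 on hand, pool $3,841.25 (≈ $21.9500 each)
After Nov 11: 500 on hand, pool $11,543.75 (≈ $23.0875 each)
After Nov 16: 593 on hand, pool $13,268.90 (≈ $22.3759 each)
Nov 17, sell 137: 137/593 × $13,268.90 → $3,065.49
Nov 19, sell 214: 214/456 × $10,203.41 → $4,788.44
Total COGS = $3,065.49 + $4,788.44 = $7,853.93
Ending inventory (cost pool remaining) = $5,414.97

COGS = $7,853.93; ending inventory = $5,414.97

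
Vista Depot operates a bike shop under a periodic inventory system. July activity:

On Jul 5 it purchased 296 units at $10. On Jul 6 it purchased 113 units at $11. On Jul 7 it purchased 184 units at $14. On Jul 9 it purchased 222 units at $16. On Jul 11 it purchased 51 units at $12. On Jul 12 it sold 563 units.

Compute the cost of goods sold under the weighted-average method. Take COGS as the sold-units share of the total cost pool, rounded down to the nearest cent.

Jul 12, sell 563: 563/866 × $10,943.00 → $7,114.21
Ending inventory (cost pool remaining) = $3,828.79
Check: goods available $10,943.00 = COGS $7,114.21 + ending $3,828.79

COGS = $7,114.21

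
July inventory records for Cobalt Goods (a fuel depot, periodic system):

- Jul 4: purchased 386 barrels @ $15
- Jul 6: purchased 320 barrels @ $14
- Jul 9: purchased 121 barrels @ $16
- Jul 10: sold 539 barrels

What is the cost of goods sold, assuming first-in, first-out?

Jul 10, 539 sold [FIFO — oldest first]: 386 @ $15 + 153 @ $14 = $7,932
Ending inventory: 167 @ $14 + 121 @ $16 = $4,274
Check: goods available $12,206 = COGS $7,932 + ending $4,274

COGS = $7,932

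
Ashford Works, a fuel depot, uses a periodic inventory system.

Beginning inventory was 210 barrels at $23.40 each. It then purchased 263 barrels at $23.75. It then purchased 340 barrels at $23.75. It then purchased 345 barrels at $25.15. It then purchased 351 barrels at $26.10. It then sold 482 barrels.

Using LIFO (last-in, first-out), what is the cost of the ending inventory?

Ending inventory = $24,617.35

Sale 1 (482) [LIFO — newest first]: 351 @ $26.10 + 131 @ $25.15 = $12,455.75
Ending inventory: 210 @ $23.40 + 263 @ $23.75 + 340 @ $23.75 + 214 @ $25.15 = $24,617.35
Check: goods available $37,073.10 = COGS $12,455.75 + ending $24,617.35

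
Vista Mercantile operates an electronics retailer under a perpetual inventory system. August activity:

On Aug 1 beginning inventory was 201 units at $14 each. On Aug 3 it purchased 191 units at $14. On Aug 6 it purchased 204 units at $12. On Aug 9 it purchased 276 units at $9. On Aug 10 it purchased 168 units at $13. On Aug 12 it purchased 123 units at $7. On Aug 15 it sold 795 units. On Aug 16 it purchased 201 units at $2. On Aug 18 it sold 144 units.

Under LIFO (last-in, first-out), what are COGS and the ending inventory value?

COGS = $8,601; ending inventory = $5,266

Aug 15, 795 sold [LIFO — newest first]: 123 @ $7 + 168 @ $13 + 276 @ $9 + 204 @ $12 + 24 @ $14 = $8,313
Aug 18, 144 sold [LIFO — newest first]: 144 @ $2 = $288
Total COGS = $8,313 + $288 = $8,601
Ending inventory: 201 @ $14 + 167 @ $14 + 57 @ $2 = $5,266
Check: goods available $13,867 = COGS $8,601 + ending $5,266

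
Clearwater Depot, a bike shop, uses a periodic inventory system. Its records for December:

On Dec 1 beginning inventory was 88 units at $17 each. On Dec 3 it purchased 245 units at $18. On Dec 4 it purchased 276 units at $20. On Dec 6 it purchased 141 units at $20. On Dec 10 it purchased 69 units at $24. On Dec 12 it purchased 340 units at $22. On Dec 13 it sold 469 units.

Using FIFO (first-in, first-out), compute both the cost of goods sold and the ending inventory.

COGS = $8,626; ending inventory = $14,756

Dec 13, 469 sold [FIFO — oldest first]: 88 @ $17 + 245 @ $18 + 136 @ $20 = $8,626
Ending inventory: 140 @ $20 + 141 @ $20 + 69 @ $24 + 340 @ $22 = $14,756
Check: goods available $23,382 = COGS $8,626 + ending $14,756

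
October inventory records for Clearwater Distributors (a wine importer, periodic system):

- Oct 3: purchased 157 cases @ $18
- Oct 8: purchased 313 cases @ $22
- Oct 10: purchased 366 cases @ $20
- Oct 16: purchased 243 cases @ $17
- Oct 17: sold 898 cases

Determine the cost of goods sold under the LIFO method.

COGS = $17,809

Oct 17, 898 sold [LIFO — newest first]: 243 @ $17 + 366 @ $20 + 289 @ $22 = $17,809
Ending inventory: 157 @ $18 + 24 @ $22 = $3,354
Check: goods available $21,163 = COGS $17,809 + ending $3,354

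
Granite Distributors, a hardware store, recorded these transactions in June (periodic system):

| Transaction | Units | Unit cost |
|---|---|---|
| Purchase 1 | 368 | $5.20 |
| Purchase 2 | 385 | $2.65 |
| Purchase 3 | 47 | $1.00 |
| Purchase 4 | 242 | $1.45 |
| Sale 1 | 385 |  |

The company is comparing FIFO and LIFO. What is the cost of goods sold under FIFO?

FIFO COGS: 368 @ $5.20 + 17 @ $2.65 = $1,958.65
LIFO COGS: 242 @ $1.45 + 47 @ $1.00 + 96 @ $2.65 = $652.30

COGS = $1,958.65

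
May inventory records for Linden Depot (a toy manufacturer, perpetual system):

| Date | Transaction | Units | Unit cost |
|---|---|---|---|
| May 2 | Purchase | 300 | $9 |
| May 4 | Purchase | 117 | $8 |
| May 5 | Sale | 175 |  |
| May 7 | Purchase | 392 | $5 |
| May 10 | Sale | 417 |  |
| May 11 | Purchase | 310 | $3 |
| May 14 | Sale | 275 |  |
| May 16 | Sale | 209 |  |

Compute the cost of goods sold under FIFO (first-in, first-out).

May 5, 175 sold [FIFO — oldest first]: 175 @ $9 = $1,575
May 10, 417 sold [FIFO — oldest first]: 125 @ $9 + 117 @ $8 + 175 @ $5 = $2,936
May 14, 275 sold [FIFO — oldest first]: 217 @ $5 + 58 @ $3 = $1,259
May 16, 209 sold [FIFO — oldest first]: 209 @ $3 = $627
Total COGS = $1,575 + $2,936 + $1,259 + $627 = $6,397
Ending inventory: 43 @ $3 = $129
Check: goods available $6,526 = COGS $6,397 + ending $129

COGS = $6,397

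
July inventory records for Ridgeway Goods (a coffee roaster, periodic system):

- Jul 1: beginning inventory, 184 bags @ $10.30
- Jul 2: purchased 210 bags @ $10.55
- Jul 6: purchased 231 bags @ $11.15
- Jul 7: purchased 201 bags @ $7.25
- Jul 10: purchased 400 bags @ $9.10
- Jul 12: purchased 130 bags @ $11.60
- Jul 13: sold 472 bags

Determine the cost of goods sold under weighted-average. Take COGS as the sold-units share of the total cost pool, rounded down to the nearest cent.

COGS = $4,626.57

Jul 13, sell 472: 472/1356 × $13,291.60 → $4,626.57
Ending inventory (cost pool remaining) = $8,665.03
Check: goods available $13,291.60 = COGS $4,626.57 + ending $8,665.03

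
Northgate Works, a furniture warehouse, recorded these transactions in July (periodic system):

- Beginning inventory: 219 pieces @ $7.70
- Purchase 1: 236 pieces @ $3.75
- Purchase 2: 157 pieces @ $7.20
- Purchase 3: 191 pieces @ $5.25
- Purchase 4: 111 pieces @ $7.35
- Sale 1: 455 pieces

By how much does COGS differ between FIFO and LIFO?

$348.90

FIFO COGS: 219 @ $7.70 + 236 @ $3.75 = $2,571.30
LIFO COGS: 111 @ $7.35 + 191 @ $5.25 + 153 @ $7.20 = $2,920.20
Difference = |$2,571.30 − $2,920.20| = $348.90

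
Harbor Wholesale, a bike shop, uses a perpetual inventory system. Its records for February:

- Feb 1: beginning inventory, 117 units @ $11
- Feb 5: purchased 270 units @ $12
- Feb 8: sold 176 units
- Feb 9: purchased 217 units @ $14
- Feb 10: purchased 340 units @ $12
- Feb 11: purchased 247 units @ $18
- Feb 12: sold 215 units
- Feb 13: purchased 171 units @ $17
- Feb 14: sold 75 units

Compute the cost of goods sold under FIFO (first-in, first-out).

Feb 8, 176 sold [FIFO — oldest first]: 117 @ $11 + 59 @ $12 = $1,995
Feb 12, 215 sold [FIFO — oldest first]: 211 @ $12 + 4 @ $14 = $2,588
Feb 14, 75 sold [FIFO — oldest first]: 75 @ $14 = $1,050
Total COGS = $1,995 + $2,588 + $1,050 = $5,633
Ending inventory: 138 @ $14 + 340 @ $12 + 247 @ $18 + 171 @ $17 = $13,365

COGS = $5,633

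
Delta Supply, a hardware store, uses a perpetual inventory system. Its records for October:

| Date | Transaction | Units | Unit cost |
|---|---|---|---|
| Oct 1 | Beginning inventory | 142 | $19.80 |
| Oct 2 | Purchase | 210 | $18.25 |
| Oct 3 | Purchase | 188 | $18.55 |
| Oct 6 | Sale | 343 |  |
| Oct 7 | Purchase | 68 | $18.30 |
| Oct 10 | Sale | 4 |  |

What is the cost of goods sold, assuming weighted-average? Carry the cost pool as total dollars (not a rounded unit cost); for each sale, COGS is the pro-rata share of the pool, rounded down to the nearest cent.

After Oct 1: 142 on hand, pool $2,811.60 (≈ $19.8000 each)
After Oct 2: 352 on hand, pool $6,644.10 (≈ $18.8753 each)
After Oct 3: 540 on hand, pool $10,131.50 (≈ $18.7620 each)
Oct 6, sell 343: 343/540 × $10,131.50 → $6,435.37
After Oct 7: 265 on hand, pool $4,940.53 (≈ $18.6435 each)
Oct 10, sell 4: 4/265 × $4,940.53 → $74.57
Total COGS = $6,435.37 + $74.57 = $6,509.94
Ending inventory (cost pool remaining) = $4,865.96
Check: goods available $11,375.90 = COGS $6,509.94 + ending $4,865.96

COGS = $6,509.94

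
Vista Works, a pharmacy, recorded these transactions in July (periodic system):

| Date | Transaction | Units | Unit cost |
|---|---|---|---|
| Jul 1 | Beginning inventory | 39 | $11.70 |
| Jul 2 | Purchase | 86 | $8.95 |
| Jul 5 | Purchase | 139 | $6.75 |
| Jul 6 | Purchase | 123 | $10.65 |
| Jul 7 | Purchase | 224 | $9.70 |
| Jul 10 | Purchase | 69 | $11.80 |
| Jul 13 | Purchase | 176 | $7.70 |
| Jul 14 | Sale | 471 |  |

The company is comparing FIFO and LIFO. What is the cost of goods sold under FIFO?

COGS = $4,289.00

FIFO COGS: 39 @ $11.70 + 86 @ $8.95 + 139 @ $6.75 + 123 @ $10.65 + 84 @ $9.70 = $4,289.00
LIFO COGS: 176 @ $7.70 + 69 @ $11.80 + 224 @ $9.70 + 2 @ $10.65 = $4,363.50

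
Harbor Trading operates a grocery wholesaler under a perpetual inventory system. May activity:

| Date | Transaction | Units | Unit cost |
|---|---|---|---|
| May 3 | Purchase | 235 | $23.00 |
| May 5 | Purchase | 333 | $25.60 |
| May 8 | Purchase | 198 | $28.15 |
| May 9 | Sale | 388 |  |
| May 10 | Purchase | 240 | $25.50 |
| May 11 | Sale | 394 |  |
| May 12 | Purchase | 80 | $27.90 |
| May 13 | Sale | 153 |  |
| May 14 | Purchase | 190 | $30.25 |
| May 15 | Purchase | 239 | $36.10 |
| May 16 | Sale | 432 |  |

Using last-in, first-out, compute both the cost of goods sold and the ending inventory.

COGS = $38,826.90; ending inventory = $3,404.00

May 9, 388 sold [LIFO — newest first]: 198 @ $28.15 + 190 @ $25.60 = $10,437.70
May 11, 394 sold [LIFO — newest first]: 240 @ $25.50 + 143 @ $25.60 + 11 @ $23.00 = $10,033.80
May 13, 153 sold [LIFO — newest first]: 80 @ $27.90 + 73 @ $23.00 = $3,911.00
May 16, 432 sold [LIFO — newest first]: 239 @ $36.10 + 190 @ $30.25 + 3 @ $23.00 = $14,444.40
Total COGS = $10,437.70 + $10,033.80 + $3,911.00 + $14,444.40 = $38,826.90
Ending inventory: 148 @ $23.00 = $3,404.00
Check: goods available $42,230.90 = COGS $38,826.90 + ending $3,404.00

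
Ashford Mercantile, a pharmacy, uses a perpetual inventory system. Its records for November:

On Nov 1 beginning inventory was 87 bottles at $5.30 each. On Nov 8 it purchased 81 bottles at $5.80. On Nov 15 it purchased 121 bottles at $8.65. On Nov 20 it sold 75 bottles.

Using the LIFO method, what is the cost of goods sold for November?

COGS = $648.75

Nov 20, 75 sold [LIFO — newest first]: 75 @ $8.65 = $648.75
Ending inventory: 87 @ $5.30 + 81 @ $5.80 + 46 @ $8.65 = $1,328.80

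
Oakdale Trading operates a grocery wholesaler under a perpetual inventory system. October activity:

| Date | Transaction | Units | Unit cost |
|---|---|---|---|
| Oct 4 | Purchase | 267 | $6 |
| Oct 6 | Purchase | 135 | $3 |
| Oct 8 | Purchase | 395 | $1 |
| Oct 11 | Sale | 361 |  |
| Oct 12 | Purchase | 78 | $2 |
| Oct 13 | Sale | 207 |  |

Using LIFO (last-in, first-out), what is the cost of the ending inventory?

Ending inventory = $1,722

Oct 11, 361 sold [LIFO — newest first]: 361 @ $1 = $361
Oct 13, 207 sold [LIFO — newest first]: 78 @ $2 + 34 @ $1 + 95 @ $3 = $475
Total COGS = $361 + $475 = $836
Ending inventory: 267 @ $6 + 40 @ $3 = $1,722
Check: goods available $2,558 = COGS $836 + ending $1,722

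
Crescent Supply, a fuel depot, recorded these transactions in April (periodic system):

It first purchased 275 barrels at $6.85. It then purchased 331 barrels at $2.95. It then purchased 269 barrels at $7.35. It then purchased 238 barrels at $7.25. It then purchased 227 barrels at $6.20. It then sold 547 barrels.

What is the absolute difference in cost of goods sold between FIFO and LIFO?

FIFO COGS: 275 @ $6.85 + 272 @ $2.95 = $2,686.15
LIFO COGS: 227 @ $6.20 + 238 @ $7.25 + 82 @ $7.35 = $3,735.60
Difference = |$2,686.15 − $3,735.60| = $1,049.45

$1,049.45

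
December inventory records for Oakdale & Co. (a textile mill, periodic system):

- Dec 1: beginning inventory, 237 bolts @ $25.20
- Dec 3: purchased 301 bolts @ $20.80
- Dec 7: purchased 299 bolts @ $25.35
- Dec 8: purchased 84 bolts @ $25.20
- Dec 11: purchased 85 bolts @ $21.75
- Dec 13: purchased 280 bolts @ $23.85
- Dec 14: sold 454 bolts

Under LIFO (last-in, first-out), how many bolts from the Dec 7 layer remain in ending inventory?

294

Dec 14, 454 sold [LIFO — newest first]: 280 @ $23.85 + 85 @ $21.75 + 84 @ $25.20 + 5 @ $25.35 = $10,770.30
Ending inventory: 237 @ $25.20 + 301 @ $20.80 + 294 @ $25.35 = $19,686.10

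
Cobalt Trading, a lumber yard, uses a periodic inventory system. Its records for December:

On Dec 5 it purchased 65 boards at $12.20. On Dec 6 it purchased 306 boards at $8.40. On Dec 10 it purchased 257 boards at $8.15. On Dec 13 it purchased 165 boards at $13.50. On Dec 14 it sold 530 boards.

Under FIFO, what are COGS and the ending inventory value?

COGS = $4,659.25; ending inventory = $3,026.20

Dec 14, 530 sold [FIFO — oldest first]: 65 @ $12.20 + 306 @ $8.40 + 159 @ $8.15 = $4,659.25
Ending inventory: 98 @ $8.15 + 165 @ $13.50 = $3,026.20
Check: goods available $7,685.45 = COGS $4,659.25 + ending $3,026.20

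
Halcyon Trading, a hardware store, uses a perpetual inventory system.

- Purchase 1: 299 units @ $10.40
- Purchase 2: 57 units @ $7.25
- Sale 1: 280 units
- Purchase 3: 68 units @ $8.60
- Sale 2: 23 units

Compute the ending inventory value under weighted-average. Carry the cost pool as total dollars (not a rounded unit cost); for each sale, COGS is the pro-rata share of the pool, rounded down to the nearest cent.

Ending inventory = $1,123.35

After Purchase 1: 299 on hand, pool $3,109.60 (≈ $10.4000 each)
After Purchase 2: 356 on hand, pool $3,522.85 (≈ $9.8956 each)
Sale 1, sell 280: 280/356 × $3,522.85 → $2,770.78
After Purchase 3: 144 on hand, pool $1,336.87 (≈ $9.2838 each)
Sale 2, sell 23: 23/144 × $1,336.87 → $213.52
Total COGS = $2,770.78 + $213.52 = $2,984.30
Ending inventory (cost pool remaining) = $1,123.35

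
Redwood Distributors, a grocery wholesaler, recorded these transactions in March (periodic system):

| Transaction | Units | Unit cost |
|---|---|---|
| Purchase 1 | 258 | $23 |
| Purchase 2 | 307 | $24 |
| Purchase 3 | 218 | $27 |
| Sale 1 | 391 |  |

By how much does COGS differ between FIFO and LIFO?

$912

FIFO COGS: 258 @ $23 + 133 @ $24 = $9,126
LIFO COGS: 218 @ $27 + 173 @ $24 = $10,038
Difference = |$9,126 − $10,038| = $912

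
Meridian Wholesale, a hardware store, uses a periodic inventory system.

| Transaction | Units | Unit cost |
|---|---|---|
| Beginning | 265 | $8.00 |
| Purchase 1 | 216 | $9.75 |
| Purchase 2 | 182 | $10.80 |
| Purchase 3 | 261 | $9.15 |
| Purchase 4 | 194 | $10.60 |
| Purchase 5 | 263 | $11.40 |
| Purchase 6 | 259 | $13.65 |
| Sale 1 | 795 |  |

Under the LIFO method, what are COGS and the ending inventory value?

COGS = $9,312.80; ending inventory = $7,856.90

Sale 1 (795) [LIFO — newest first]: 259 @ $13.65 + 263 @ $11.40 + 194 @ $10.60 + 79 @ $9.15 = $9,312.80
Ending inventory: 265 @ $8.00 + 216 @ $9.75 + 182 @ $10.80 + 182 @ $9.15 = $7,856.90
Check: goods available $17,169.70 = COGS $9,312.80 + ending $7,856.90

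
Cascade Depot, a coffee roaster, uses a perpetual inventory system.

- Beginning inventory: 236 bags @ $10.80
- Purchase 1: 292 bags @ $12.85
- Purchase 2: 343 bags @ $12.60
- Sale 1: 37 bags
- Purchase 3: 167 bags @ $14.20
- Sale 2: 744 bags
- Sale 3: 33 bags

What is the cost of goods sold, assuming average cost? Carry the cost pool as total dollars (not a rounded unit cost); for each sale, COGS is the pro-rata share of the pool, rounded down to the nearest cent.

COGS = $10,187.38

After Beginning: 236 on hand, pool $2,548.80 (≈ $10.8000 each)
After Purchase 1: 528 on hand, pool $6,301.00 (≈ $11.9337 each)
After Purchase 2: 871 on hand, pool $10,622.80 (≈ $12.1961 each)
Sale 1, sell 37: 37/871 × $10,622.80 → $451.25
After Purchase 3: 1001 on hand, pool $12,542.95 (≈ $12.5304 each)
Sale 2, sell 744: 744/1001 × $12,542.95 → $9,322.63
Sale 3, sell 33: 33/257 × $3,220.32 → $413.50
Total COGS = $451.25 + $9,322.63 + $413.50 = $10,187.38
Ending inventory (cost pool remaining) = $2,806.82
Check: goods available $12,994.20 = COGS $10,187.38 + ending $2,806.82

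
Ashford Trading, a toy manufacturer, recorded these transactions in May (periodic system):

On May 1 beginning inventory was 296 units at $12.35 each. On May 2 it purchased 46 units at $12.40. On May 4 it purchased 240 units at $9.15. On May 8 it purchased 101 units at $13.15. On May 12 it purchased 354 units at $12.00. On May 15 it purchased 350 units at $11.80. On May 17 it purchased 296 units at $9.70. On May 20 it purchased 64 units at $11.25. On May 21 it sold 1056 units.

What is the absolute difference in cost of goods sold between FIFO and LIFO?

FIFO COGS: 296 @ $12.35 + 46 @ $12.40 + 240 @ $9.15 + 101 @ $13.15 + 354 @ $12.00 + 19 @ $11.80 = $12,222.35
LIFO COGS: 64 @ $11.25 + 296 @ $9.70 + 350 @ $11.80 + 346 @ $12.00 = $11,873.20
Difference = |$12,222.35 − $11,873.20| = $349.15

$349.15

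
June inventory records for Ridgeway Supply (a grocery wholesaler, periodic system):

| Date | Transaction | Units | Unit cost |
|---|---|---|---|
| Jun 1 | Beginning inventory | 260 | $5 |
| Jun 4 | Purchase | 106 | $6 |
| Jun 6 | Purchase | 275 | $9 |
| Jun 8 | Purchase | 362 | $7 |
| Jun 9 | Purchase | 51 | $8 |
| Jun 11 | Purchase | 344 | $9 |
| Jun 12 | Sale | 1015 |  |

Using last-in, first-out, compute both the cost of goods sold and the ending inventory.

Jun 12, 1015 sold [LIFO — newest first]: 344 @ $9 + 51 @ $8 + 362 @ $7 + 258 @ $9 = $8,360
Ending inventory: 260 @ $5 + 106 @ $6 + 17 @ $9 = $2,089

COGS = $8,360; ending inventory = $2,089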